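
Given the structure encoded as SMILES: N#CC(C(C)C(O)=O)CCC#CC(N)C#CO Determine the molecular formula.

Walk through each heavy atom and fill implicit hydrogens from standard valence (C 4, N 3, O 2, S 2, halogen 1):
  atom 1: N, bond orders sum to 3 (valence 3) → 0 H
  atom 2: C, bond orders sum to 4 (valence 4) → 0 H
  atom 3: C, bond orders sum to 3 (valence 4) → 1 H
  atom 4: C, bond orders sum to 3 (valence 4) → 1 H
  atom 5: C, bond orders sum to 1 (valence 4) → 3 H
  atom 6: C, bond orders sum to 4 (valence 4) → 0 H
  atom 7: O, bond orders sum to 1 (valence 2) → 1 H
  atom 8: O, bond orders sum to 2 (valence 2) → 0 H
  atom 9: C, bond orders sum to 2 (valence 4) → 2 H
  atom 10: C, bond orders sum to 2 (valence 4) → 2 H
  atom 11: C, bond orders sum to 4 (valence 4) → 0 H
  atom 12: C, bond orders sum to 4 (valence 4) → 0 H
  atom 13: C, bond orders sum to 3 (valence 4) → 1 H
  atom 14: N, bond orders sum to 1 (valence 3) → 2 H
  atom 15: C, bond orders sum to 4 (valence 4) → 0 H
  atom 16: C, bond orders sum to 4 (valence 4) → 0 H
  atom 17: O, bond orders sum to 1 (valence 2) → 1 H
Totals → C:12, H:14, N:2, O:3.

C12H14N2O3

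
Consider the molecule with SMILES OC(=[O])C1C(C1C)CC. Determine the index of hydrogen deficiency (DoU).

2

Degree of unsaturation = (number of rings) + (number of π bonds).
Ring closures in the SMILES: 1.
π bonds: 1 double bond (each 1 DoU) → 1 DoU from unsaturation.
Total DoU = 1 + 1 = 2.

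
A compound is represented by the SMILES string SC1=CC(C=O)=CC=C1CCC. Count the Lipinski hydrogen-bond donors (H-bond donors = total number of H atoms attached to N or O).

Donors: find every N or O and count the H atoms it carries.
  atom 6 (O): bond orders sum to 2 → 0 H
Lipinski HBD = 0.

0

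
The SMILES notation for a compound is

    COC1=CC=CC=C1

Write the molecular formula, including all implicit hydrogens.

C7H8O

Walk through each heavy atom and fill implicit hydrogens from standard valence (C 4, N 3, O 2, S 2, halogen 1):
  atom 1: C, bond orders sum to 1 (valence 4) → 3 H
  atom 2: O, bond orders sum to 2 (valence 2) → 0 H
  atom 3: C, bond orders sum to 4 (valence 4) → 0 H
  atom 4: C, bond orders sum to 3 (valence 4) → 1 H
  atom 5: C, bond orders sum to 3 (valence 4) → 1 H
  atom 6: C, bond orders sum to 3 (valence 4) → 1 H
  atom 7: C, bond orders sum to 3 (valence 4) → 1 H
  atom 8: C, bond orders sum to 3 (valence 4) → 1 H
Totals → C:7, H:8, O:1.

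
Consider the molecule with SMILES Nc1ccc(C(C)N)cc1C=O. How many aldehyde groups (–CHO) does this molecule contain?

1

The aldehyde motif appears at heavy-atom position 11 in the SMILES.
Other groups present: 2 primary amine.
Aldehyde count: 1.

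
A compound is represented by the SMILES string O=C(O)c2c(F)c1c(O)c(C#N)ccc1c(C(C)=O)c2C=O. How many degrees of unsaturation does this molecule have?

12

Molecular formula: C15H8FNO5.
DoU = (2C + 2 + N − H − X) / 2, where X is the halogen count and O/S are ignored.
    = (2·15 + 2 + 1 − 8 − 1) / 2 = 24 / 2 = 12.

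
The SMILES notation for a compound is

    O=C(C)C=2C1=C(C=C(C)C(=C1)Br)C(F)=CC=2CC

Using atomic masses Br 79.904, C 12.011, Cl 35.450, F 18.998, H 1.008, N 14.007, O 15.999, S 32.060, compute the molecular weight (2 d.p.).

First, the molecular formula is C15H14BrFO (counting implicit H from valence).
  Br: 1 × 79.904 = 79.904
  C: 15 × 12.011 = 180.165
  F: 1 × 18.998 = 18.998
  H: 14 × 1.008 = 14.112
  O: 1 × 15.999 = 15.999
Sum: 1×79.904 + 15×12.011 + 1×18.998 + 14×1.008 + 1×15.999 = 309.178 → 309.18 g/mol.

309.18 g/mol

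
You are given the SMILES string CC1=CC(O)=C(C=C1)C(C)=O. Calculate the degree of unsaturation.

Degree of unsaturation = (number of rings) + (number of π bonds).
Ring closures in the SMILES: 1.
π bonds: 4 double bonds (each 1 DoU) → 4 DoU from unsaturation.
Total DoU = 1 + 4 = 5.

5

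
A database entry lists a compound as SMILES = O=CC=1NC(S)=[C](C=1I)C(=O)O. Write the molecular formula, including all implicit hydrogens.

Walk through each heavy atom and fill implicit hydrogens from standard valence (C 4, N 3, O 2, S 2, halogen 1):
  atom 1: O, bond orders sum to 2 (valence 2) → 0 H
  atom 2: C, bond orders sum to 3 (valence 4) → 1 H
  atom 3: C, bond orders sum to 4 (valence 4) → 0 H
  atom 4: N, bond orders sum to 2 (valence 3) → 1 H
  atom 5: C, bond orders sum to 4 (valence 4) → 0 H
  atom 6: S, bond orders sum to 1 (valence 2) → 1 H
  atom 7: C with explicit H count 0
  atom 8: C, bond orders sum to 4 (valence 4) → 0 H
  atom 9: I (halogen, monovalent) → 0 H
  atom 10: C, bond orders sum to 4 (valence 4) → 0 H
  atom 11: O, bond orders sum to 2 (valence 2) → 0 H
  atom 12: O, bond orders sum to 1 (valence 2) → 1 H
Totals → C:6, H:4, I:1, N:1, O:3, S:1.

C6H4INO3S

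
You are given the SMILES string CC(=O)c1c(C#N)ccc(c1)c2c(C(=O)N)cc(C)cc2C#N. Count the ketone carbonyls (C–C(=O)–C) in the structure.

1

The ketone motif appears at heavy-atom position 2 in the SMILES.
Other groups present: 1 amide, 2 nitrile.
Ketone count: 1.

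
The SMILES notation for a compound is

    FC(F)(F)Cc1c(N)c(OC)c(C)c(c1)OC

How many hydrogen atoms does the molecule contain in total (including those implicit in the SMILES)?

Walk through each heavy atom and fill implicit hydrogens from standard valence (C 4, N 3, O 2, S 2, halogen 1); for lowercase aromatic atoms, an aromatic c carries 1 H when it has two neighbours and 0 H with three, and aromatic n carries 0 H:
  atom 1: F (halogen, monovalent) → 0 H
  atom 2: C, bond orders sum to 4 (valence 4) → 0 H
  atom 3: F (halogen, monovalent) → 0 H
  atom 4: F (halogen, monovalent) → 0 H
  atom 5: C, bond orders sum to 2 (valence 4) → 2 H
  atom 6: aromatic c, 3 neighbours → 0 H
  atom 7: aromatic c, 3 neighbours → 0 H
  atom 8: N, bond orders sum to 1 (valence 3) → 2 H
  atom 9: aromatic c, 3 neighbours → 0 H
  atom 10: O, bond orders sum to 2 (valence 2) → 0 H
  atom 11: C, bond orders sum to 1 (valence 4) → 3 H
  atom 12: aromatic c, 3 neighbours → 0 H
  atom 13: C, bond orders sum to 1 (valence 4) → 3 H
  atom 14: aromatic c, 3 neighbours → 0 H
  atom 15: aromatic c, 2 neighbours → 1 H
  atom 16: O, bond orders sum to 2 (valence 2) → 0 H
  atom 17: C, bond orders sum to 1 (valence 4) → 3 H
Total hydrogens: 14.

14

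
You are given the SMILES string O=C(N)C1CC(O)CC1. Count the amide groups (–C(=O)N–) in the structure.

The amide motif appears at heavy-atom position 2 in the SMILES.
Other groups present: 1 hydroxyl.
Amide count: 1.

1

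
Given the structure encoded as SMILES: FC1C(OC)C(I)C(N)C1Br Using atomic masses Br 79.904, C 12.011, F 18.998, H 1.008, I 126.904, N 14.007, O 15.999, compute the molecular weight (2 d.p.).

First, the molecular formula is C6H10BrFINO (counting implicit H from valence).
  Br: 1 × 79.904 = 79.904
  C: 6 × 12.011 = 72.066
  F: 1 × 18.998 = 18.998
  H: 10 × 1.008 = 10.080
  I: 1 × 126.904 = 126.904
  N: 1 × 14.007 = 14.007
  O: 1 × 15.999 = 15.999
Sum: 1×79.904 + 6×12.011 + 1×18.998 + 10×1.008 + 1×126.904 + 1×14.007 + 1×15.999 = 337.958 → 337.96 g/mol.

337.96 g/mol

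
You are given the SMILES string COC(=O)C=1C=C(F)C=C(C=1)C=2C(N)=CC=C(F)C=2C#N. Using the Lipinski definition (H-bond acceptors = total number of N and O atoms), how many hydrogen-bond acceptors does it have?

4

N atoms: 2; O atoms: 2.
Lipinski HBA = 2 + 2 = 4.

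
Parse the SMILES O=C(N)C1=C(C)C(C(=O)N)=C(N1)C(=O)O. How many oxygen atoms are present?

4

Scan the SMILES for O atoms (remember two-letter symbols like Cl and Br are single atoms).
Oxygen count: 4.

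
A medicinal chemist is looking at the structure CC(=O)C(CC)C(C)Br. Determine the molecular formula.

Walk through each heavy atom and fill implicit hydrogens from standard valence (C 4, N 3, O 2, S 2, halogen 1):
  atom 1: C, bond orders sum to 1 (valence 4) → 3 H
  atom 2: C, bond orders sum to 4 (valence 4) → 0 H
  atom 3: O, bond orders sum to 2 (valence 2) → 0 H
  atom 4: C, bond orders sum to 3 (valence 4) → 1 H
  atom 5: C, bond orders sum to 2 (valence 4) → 2 H
  atom 6: C, bond orders sum to 1 (valence 4) → 3 H
  atom 7: C, bond orders sum to 3 (valence 4) → 1 H
  atom 8: C, bond orders sum to 1 (valence 4) → 3 H
  atom 9: Br (halogen, monovalent) → 0 H
Totals → C:7, H:13, Br:1, O:1.

C7H13BrO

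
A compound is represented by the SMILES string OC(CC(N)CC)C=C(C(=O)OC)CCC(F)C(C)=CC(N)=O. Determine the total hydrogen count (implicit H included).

27

Walk through each heavy atom and fill implicit hydrogens from standard valence (C 4, N 3, O 2, S 2, halogen 1):
  atom 1: O, bond orders sum to 1 (valence 2) → 1 H
  atom 2: C, bond orders sum to 3 (valence 4) → 1 H
  atom 3: C, bond orders sum to 2 (valence 4) → 2 H
  atom 4: C, bond orders sum to 3 (valence 4) → 1 H
  atom 5: N, bond orders sum to 1 (valence 3) → 2 H
  atom 6: C, bond orders sum to 2 (valence 4) → 2 H
  atom 7: C, bond orders sum to 1 (valence 4) → 3 H
  atom 8: C, bond orders sum to 3 (valence 4) → 1 H
  atom 9: C, bond orders sum to 4 (valence 4) → 0 H
  atom 10: C, bond orders sum to 4 (valence 4) → 0 H
  atom 11: O, bond orders sum to 2 (valence 2) → 0 H
  atom 12: O, bond orders sum to 2 (valence 2) → 0 H
  atom 13: C, bond orders sum to 1 (valence 4) → 3 H
  atom 14: C, bond orders sum to 2 (valence 4) → 2 H
  atom 15: C, bond orders sum to 2 (valence 4) → 2 H
  atom 16: C, bond orders sum to 3 (valence 4) → 1 H
  atom 17: F (halogen, monovalent) → 0 H
  atom 18: C, bond orders sum to 4 (valence 4) → 0 H
  atom 19: C, bond orders sum to 1 (valence 4) → 3 H
  atom 20: C, bond orders sum to 3 (valence 4) → 1 H
  atom 21: C, bond orders sum to 4 (valence 4) → 0 H
  atom 22: N, bond orders sum to 1 (valence 3) → 2 H
  atom 23: O, bond orders sum to 2 (valence 2) → 0 H
Total hydrogens: 27.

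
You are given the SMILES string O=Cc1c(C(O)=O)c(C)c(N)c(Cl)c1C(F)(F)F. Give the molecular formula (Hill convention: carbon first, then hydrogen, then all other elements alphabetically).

Walk through each heavy atom and fill implicit hydrogens from standard valence (C 4, N 3, O 2, S 2, halogen 1); for lowercase aromatic atoms, an aromatic c carries 1 H when it has two neighbours and 0 H with three, and aromatic n carries 0 H:
  atom 1: O, bond orders sum to 2 (valence 2) → 0 H
  atom 2: C, bond orders sum to 3 (valence 4) → 1 H
  atom 3: aromatic c, 3 neighbours → 0 H
  atom 4: aromatic c, 3 neighbours → 0 H
  atom 5: C, bond orders sum to 4 (valence 4) → 0 H
  atom 6: O, bond orders sum to 1 (valence 2) → 1 H
  atom 7: O, bond orders sum to 2 (valence 2) → 0 H
  atom 8: aromatic c, 3 neighbours → 0 H
  atom 9: C, bond orders sum to 1 (valence 4) → 3 H
  atom 10: aromatic c, 3 neighbours → 0 H
  atom 11: N, bond orders sum to 1 (valence 3) → 2 H
  atom 12: aromatic c, 3 neighbours → 0 H
  atom 13: Cl (halogen, monovalent) → 0 H
  atom 14: aromatic c, 3 neighbours → 0 H
  atom 15: C, bond orders sum to 4 (valence 4) → 0 H
  atom 16: F (halogen, monovalent) → 0 H
  atom 17: F (halogen, monovalent) → 0 H
  atom 18: F (halogen, monovalent) → 0 H
Totals → C:10, H:7, Cl:1, F:3, N:1, O:3.

C10H7ClF3NO3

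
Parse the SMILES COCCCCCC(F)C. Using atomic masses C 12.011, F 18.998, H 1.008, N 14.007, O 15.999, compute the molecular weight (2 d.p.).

First, the molecular formula is C8H17FO (counting implicit H from valence).
  C: 8 × 12.011 = 96.088
  F: 1 × 18.998 = 18.998
  H: 17 × 1.008 = 17.136
  O: 1 × 15.999 = 15.999
Sum: 8×12.011 + 1×18.998 + 17×1.008 + 1×15.999 = 148.221 → 148.22 g/mol.

148.22 g/mol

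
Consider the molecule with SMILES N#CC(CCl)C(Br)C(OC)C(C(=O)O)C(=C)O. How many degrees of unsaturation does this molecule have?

4

Degree of unsaturation = (number of rings) + (number of π bonds).
Ring closures in the SMILES: 0.
π bonds: 2 double bonds (each 1 DoU), 1 triple bond (each 2 DoU) → 4 DoU from unsaturation.
Total DoU = 0 + 4 = 4.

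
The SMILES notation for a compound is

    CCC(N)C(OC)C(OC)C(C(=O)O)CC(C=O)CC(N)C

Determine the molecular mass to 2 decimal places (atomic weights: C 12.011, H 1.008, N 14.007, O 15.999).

318.41 g/mol

First, the molecular formula is C15H30N2O5 (counting implicit H from valence).
  C: 15 × 12.011 = 180.165
  H: 30 × 1.008 = 30.240
  N: 2 × 14.007 = 28.014
  O: 5 × 15.999 = 79.995
Sum: 15×12.011 + 30×1.008 + 2×14.007 + 5×15.999 = 318.414 → 318.41 g/mol.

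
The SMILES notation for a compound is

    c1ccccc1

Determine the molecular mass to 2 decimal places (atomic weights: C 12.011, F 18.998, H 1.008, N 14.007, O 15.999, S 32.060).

First, the molecular formula is C6H6 (counting implicit H from valence).
  C: 6 × 12.011 = 72.066
  H: 6 × 1.008 = 6.048
Sum: 6×12.011 + 6×1.008 = 78.114 → 78.11 g/mol.

78.11 g/mol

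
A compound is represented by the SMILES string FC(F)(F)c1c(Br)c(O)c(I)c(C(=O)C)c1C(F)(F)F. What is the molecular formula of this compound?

C10H4BrF6IO2

Walk through each heavy atom and fill implicit hydrogens from standard valence (C 4, N 3, O 2, S 2, halogen 1); for lowercase aromatic atoms, an aromatic c carries 1 H when it has two neighbours and 0 H with three, and aromatic n carries 0 H:
  atom 1: F (halogen, monovalent) → 0 H
  atom 2: C, bond orders sum to 4 (valence 4) → 0 H
  atom 3: F (halogen, monovalent) → 0 H
  atom 4: F (halogen, monovalent) → 0 H
  atom 5: aromatic c, 3 neighbours → 0 H
  atom 6: aromatic c, 3 neighbours → 0 H
  atom 7: Br (halogen, monovalent) → 0 H
  atom 8: aromatic c, 3 neighbours → 0 H
  atom 9: O, bond orders sum to 1 (valence 2) → 1 H
  atom 10: aromatic c, 3 neighbours → 0 H
  atom 11: I (halogen, monovalent) → 0 H
  atom 12: aromatic c, 3 neighbours → 0 H
  atom 13: C, bond orders sum to 4 (valence 4) → 0 H
  atom 14: O, bond orders sum to 2 (valence 2) → 0 H
  atom 15: C, bond orders sum to 1 (valence 4) → 3 H
  atom 16: aromatic c, 3 neighbours → 0 H
  atom 17: C, bond orders sum to 4 (valence 4) → 0 H
  atom 18: F (halogen, monovalent) → 0 H
  atom 19: F (halogen, monovalent) → 0 H
  atom 20: F (halogen, monovalent) → 0 H
Totals → C:10, H:4, Br:1, F:6, I:1, O:2.
In Hill order: C10H4BrF6IO2.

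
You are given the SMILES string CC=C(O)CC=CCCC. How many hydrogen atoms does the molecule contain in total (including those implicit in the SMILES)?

16

Walk through each heavy atom and fill implicit hydrogens from standard valence (C 4, N 3, O 2, S 2, halogen 1):
  atom 1: C, bond orders sum to 1 (valence 4) → 3 H
  atom 2: C, bond orders sum to 3 (valence 4) → 1 H
  atom 3: C, bond orders sum to 4 (valence 4) → 0 H
  atom 4: O, bond orders sum to 1 (valence 2) → 1 H
  atom 5: C, bond orders sum to 2 (valence 4) → 2 H
  atom 6: C, bond orders sum to 3 (valence 4) → 1 H
  atom 7: C, bond orders sum to 3 (valence 4) → 1 H
  atom 8: C, bond orders sum to 2 (valence 4) → 2 H
  atom 9: C, bond orders sum to 2 (valence 4) → 2 H
  atom 10: C, bond orders sum to 1 (valence 4) → 3 H
Total hydrogens: 16.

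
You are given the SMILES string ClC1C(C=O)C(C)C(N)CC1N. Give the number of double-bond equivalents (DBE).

2

Degree of unsaturation = (number of rings) + (number of π bonds).
Ring closures in the SMILES: 1.
π bonds: 1 double bond (each 1 DoU) → 1 DoU from unsaturation.
Total DoU = 1 + 1 = 2.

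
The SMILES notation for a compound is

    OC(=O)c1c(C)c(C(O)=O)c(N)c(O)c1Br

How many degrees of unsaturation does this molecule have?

Molecular formula: C9H8BrNO5.
DoU = (2C + 2 + N − H − X) / 2, where X is the halogen count and O/S are ignored.
    = (2·9 + 2 + 1 − 8 − 1) / 2 = 12 / 2 = 6.

6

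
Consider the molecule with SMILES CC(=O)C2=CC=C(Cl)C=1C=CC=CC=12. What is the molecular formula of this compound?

C12H9ClO

Walk through each heavy atom and fill implicit hydrogens from standard valence (C 4, N 3, O 2, S 2, halogen 1):
  atom 1: C, bond orders sum to 1 (valence 4) → 3 H
  atom 2: C, bond orders sum to 4 (valence 4) → 0 H
  atom 3: O, bond orders sum to 2 (valence 2) → 0 H
  atom 4: C, bond orders sum to 4 (valence 4) → 0 H
  atom 5: C, bond orders sum to 3 (valence 4) → 1 H
  atom 6: C, bond orders sum to 3 (valence 4) → 1 H
  atom 7: C, bond orders sum to 4 (valence 4) → 0 H
  atom 8: Cl (halogen, monovalent) → 0 H
  atom 9: C, bond orders sum to 4 (valence 4) → 0 H
  atom 10: C, bond orders sum to 3 (valence 4) → 1 H
  atom 11: C, bond orders sum to 3 (valence 4) → 1 H
  atom 12: C, bond orders sum to 3 (valence 4) → 1 H
  atom 13: C, bond orders sum to 3 (valence 4) → 1 H
  atom 14: C, bond orders sum to 4 (valence 4) → 0 H
Totals → C:12, H:9, Cl:1, O:1.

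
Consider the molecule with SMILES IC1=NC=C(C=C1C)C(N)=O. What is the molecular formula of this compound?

Walk through each heavy atom and fill implicit hydrogens from standard valence (C 4, N 3, O 2, S 2, halogen 1):
  atom 1: I (halogen, monovalent) → 0 H
  atom 2: C, bond orders sum to 4 (valence 4) → 0 H
  atom 3: N, bond orders sum to 3 (valence 3) → 0 H
  atom 4: C, bond orders sum to 3 (valence 4) → 1 H
  atom 5: C, bond orders sum to 4 (valence 4) → 0 H
  atom 6: C, bond orders sum to 3 (valence 4) → 1 H
  atom 7: C, bond orders sum to 4 (valence 4) → 0 H
  atom 8: C, bond orders sum to 1 (valence 4) → 3 H
  atom 9: C, bond orders sum to 4 (valence 4) → 0 H
  atom 10: N, bond orders sum to 1 (valence 3) → 2 H
  atom 11: O, bond orders sum to 2 (valence 2) → 0 H
Totals → C:7, H:7, I:1, N:2, O:1.

C7H7IN2O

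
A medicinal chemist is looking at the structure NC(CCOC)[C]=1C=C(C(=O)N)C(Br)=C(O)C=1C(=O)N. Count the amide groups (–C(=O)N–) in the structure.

2

The amide motif appears at heavy-atom positions 10, 18 in the SMILES.
Other groups present: 1 ether, 1 hydroxyl, 1 primary amine.
Amide count: 2.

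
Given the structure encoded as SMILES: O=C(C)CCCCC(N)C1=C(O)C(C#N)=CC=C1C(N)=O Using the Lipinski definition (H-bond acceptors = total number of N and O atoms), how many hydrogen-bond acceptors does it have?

N atoms: 3; O atoms: 3.
Lipinski HBA = 3 + 3 = 6.

6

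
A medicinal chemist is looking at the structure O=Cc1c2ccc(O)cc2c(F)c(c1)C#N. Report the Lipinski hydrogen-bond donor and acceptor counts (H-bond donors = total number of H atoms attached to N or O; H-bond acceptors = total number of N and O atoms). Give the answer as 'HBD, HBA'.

Donors: find every N or O and count the H atoms it carries.
  atom 1 (O): bond orders sum to 2 → 0 H
  atom 8 (O): bond orders sum to 1 → 1 H
  atom 16 (N): bond orders sum to 3 → 0 H
Lipinski HBD = 1.
Acceptors: N atoms = 1, O atoms = 2 → HBA = 3.

1, 3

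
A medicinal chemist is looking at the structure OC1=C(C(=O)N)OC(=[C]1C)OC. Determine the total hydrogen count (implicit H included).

9

Walk through each heavy atom and fill implicit hydrogens from standard valence (C 4, N 3, O 2, S 2, halogen 1):
  atom 1: O, bond orders sum to 1 (valence 2) → 1 H
  atom 2: C, bond orders sum to 4 (valence 4) → 0 H
  atom 3: C, bond orders sum to 4 (valence 4) → 0 H
  atom 4: C, bond orders sum to 4 (valence 4) → 0 H
  atom 5: O, bond orders sum to 2 (valence 2) → 0 H
  atom 6: N, bond orders sum to 1 (valence 3) → 2 H
  atom 7: O, bond orders sum to 2 (valence 2) → 0 H
  atom 8: C, bond orders sum to 4 (valence 4) → 0 H
  atom 9: C with explicit H count 0
  atom 10: C, bond orders sum to 1 (valence 4) → 3 H
  atom 11: O, bond orders sum to 2 (valence 2) → 0 H
  atom 12: C, bond orders sum to 1 (valence 4) → 3 H
Total hydrogens: 9.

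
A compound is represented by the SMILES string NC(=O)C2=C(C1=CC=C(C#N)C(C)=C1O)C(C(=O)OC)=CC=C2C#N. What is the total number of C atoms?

Count every carbon token in the SMILES (each C, including those in ring-closure positions and inside branches).
Carbon count: 18.

18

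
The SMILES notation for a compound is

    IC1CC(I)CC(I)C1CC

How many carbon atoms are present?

Count every carbon token in the SMILES (each C, including those in ring-closure positions and inside branches).
Carbon count: 8.

8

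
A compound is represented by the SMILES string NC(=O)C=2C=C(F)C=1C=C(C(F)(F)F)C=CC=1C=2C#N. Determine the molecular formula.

Walk through each heavy atom and fill implicit hydrogens from standard valence (C 4, N 3, O 2, S 2, halogen 1):
  atom 1: N, bond orders sum to 1 (valence 3) → 2 H
  atom 2: C, bond orders sum to 4 (valence 4) → 0 H
  atom 3: O, bond orders sum to 2 (valence 2) → 0 H
  atom 4: C, bond orders sum to 4 (valence 4) → 0 H
  atom 5: C, bond orders sum to 3 (valence 4) → 1 H
  atom 6: C, bond orders sum to 4 (valence 4) → 0 H
  atom 7: F (halogen, monovalent) → 0 H
  atom 8: C, bond orders sum to 4 (valence 4) → 0 H
  atom 9: C, bond orders sum to 3 (valence 4) → 1 H
  atom 10: C, bond orders sum to 4 (valence 4) → 0 H
  atom 11: C, bond orders sum to 4 (valence 4) → 0 H
  atom 12: F (halogen, monovalent) → 0 H
  atom 13: F (halogen, monovalent) → 0 H
  atom 14: F (halogen, monovalent) → 0 H
  atom 15: C, bond orders sum to 3 (valence 4) → 1 H
  atom 16: C, bond orders sum to 3 (valence 4) → 1 H
  atom 17: C, bond orders sum to 4 (valence 4) → 0 H
  atom 18: C, bond orders sum to 4 (valence 4) → 0 H
  atom 19: C, bond orders sum to 4 (valence 4) → 0 H
  atom 20: N, bond orders sum to 3 (valence 3) → 0 H
Totals → C:13, H:6, F:4, N:2, O:1.
In Hill order: C13H6F4N2O.

C13H6F4N2O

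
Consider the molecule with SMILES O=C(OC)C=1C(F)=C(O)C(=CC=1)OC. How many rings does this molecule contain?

1

In SMILES, each pair of matching ring-closure digits denotes one ring-closing bond; the number of such bonds equals the number of independent rings.
Ring-closure bonds here: 1.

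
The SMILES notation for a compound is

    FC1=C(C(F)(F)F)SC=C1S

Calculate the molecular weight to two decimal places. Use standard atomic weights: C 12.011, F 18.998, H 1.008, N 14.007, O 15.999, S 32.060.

202.18 g/mol

First, the molecular formula is C5H2F4S2 (counting implicit H from valence).
  C: 5 × 12.011 = 60.055
  F: 4 × 18.998 = 75.992
  H: 2 × 1.008 = 2.016
  S: 2 × 32.060 = 64.120
Sum: 5×12.011 + 4×18.998 + 2×1.008 + 2×32.060 = 202.183 → 202.18 g/mol.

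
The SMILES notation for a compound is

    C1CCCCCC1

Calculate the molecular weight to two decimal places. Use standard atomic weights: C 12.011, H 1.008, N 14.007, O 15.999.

98.19 g/mol

First, the molecular formula is C7H14 (counting implicit H from valence).
  C: 7 × 12.011 = 84.077
  H: 14 × 1.008 = 14.112
Sum: 7×12.011 + 14×1.008 = 98.189 → 98.19 g/mol.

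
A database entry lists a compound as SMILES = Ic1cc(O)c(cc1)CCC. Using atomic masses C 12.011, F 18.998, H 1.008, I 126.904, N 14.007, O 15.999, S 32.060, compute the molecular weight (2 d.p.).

First, the molecular formula is C9H11IO (counting implicit H from valence).
  C: 9 × 12.011 = 108.099
  H: 11 × 1.008 = 11.088
  I: 1 × 126.904 = 126.904
  O: 1 × 15.999 = 15.999
Sum: 9×12.011 + 11×1.008 + 1×126.904 + 1×15.999 = 262.090 → 262.09 g/mol.

262.09 g/mol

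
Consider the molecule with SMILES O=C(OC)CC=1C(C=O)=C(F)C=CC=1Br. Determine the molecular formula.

C10H8BrFO3

Walk through each heavy atom and fill implicit hydrogens from standard valence (C 4, N 3, O 2, S 2, halogen 1):
  atom 1: O, bond orders sum to 2 (valence 2) → 0 H
  atom 2: C, bond orders sum to 4 (valence 4) → 0 H
  atom 3: O, bond orders sum to 2 (valence 2) → 0 H
  atom 4: C, bond orders sum to 1 (valence 4) → 3 H
  atom 5: C, bond orders sum to 2 (valence 4) → 2 H
  atom 6: C, bond orders sum to 4 (valence 4) → 0 H
  atom 7: C, bond orders sum to 4 (valence 4) → 0 H
  atom 8: C, bond orders sum to 3 (valence 4) → 1 H
  atom 9: O, bond orders sum to 2 (valence 2) → 0 H
  atom 10: C, bond orders sum to 4 (valence 4) → 0 H
  atom 11: F (halogen, monovalent) → 0 H
  atom 12: C, bond orders sum to 3 (valence 4) → 1 H
  atom 13: C, bond orders sum to 3 (valence 4) → 1 H
  atom 14: C, bond orders sum to 4 (valence 4) → 0 H
  atom 15: Br (halogen, monovalent) → 0 H
Totals → C:10, H:8, Br:1, F:1, O:3.
In Hill order: C10H8BrFO3.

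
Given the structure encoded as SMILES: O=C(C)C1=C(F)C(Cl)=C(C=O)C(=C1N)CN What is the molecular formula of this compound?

Walk through each heavy atom and fill implicit hydrogens from standard valence (C 4, N 3, O 2, S 2, halogen 1):
  atom 1: O, bond orders sum to 2 (valence 2) → 0 H
  atom 2: C, bond orders sum to 4 (valence 4) → 0 H
  atom 3: C, bond orders sum to 1 (valence 4) → 3 H
  atom 4: C, bond orders sum to 4 (valence 4) → 0 H
  atom 5: C, bond orders sum to 4 (valence 4) → 0 H
  atom 6: F (halogen, monovalent) → 0 H
  atom 7: C, bond orders sum to 4 (valence 4) → 0 H
  atom 8: Cl (halogen, monovalent) → 0 H
  atom 9: C, bond orders sum to 4 (valence 4) → 0 H
  atom 10: C, bond orders sum to 3 (valence 4) → 1 H
  atom 11: O, bond orders sum to 2 (valence 2) → 0 H
  atom 12: C, bond orders sum to 4 (valence 4) → 0 H
  atom 13: C, bond orders sum to 4 (valence 4) → 0 H
  atom 14: N, bond orders sum to 1 (valence 3) → 2 H
  atom 15: C, bond orders sum to 2 (valence 4) → 2 H
  atom 16: N, bond orders sum to 1 (valence 3) → 2 H
Totals → C:10, H:10, Cl:1, F:1, N:2, O:2.

C10H10ClFN2O2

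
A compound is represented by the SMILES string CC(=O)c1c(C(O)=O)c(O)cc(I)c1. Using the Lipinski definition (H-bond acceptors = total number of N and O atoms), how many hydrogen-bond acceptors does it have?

4

N atoms: 0; O atoms: 4.
Lipinski HBA = 0 + 4 = 4.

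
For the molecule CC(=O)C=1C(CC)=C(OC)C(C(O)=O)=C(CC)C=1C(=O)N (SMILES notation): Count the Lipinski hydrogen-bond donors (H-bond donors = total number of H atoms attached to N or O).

3

Donors: find every N or O and count the H atoms it carries.
  atom 3 (O): bond orders sum to 2 → 0 H
  atom 9 (O): bond orders sum to 2 → 0 H
  atom 13 (O): bond orders sum to 1 → 1 H
  atom 14 (O): bond orders sum to 2 → 0 H
  atom 20 (O): bond orders sum to 2 → 0 H
  atom 21 (N): bond orders sum to 1 → 2 H
Lipinski HBD = 3.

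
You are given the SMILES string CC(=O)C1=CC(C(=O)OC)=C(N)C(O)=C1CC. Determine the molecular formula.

Walk through each heavy atom and fill implicit hydrogens from standard valence (C 4, N 3, O 2, S 2, halogen 1):
  atom 1: C, bond orders sum to 1 (valence 4) → 3 H
  atom 2: C, bond orders sum to 4 (valence 4) → 0 H
  atom 3: O, bond orders sum to 2 (valence 2) → 0 H
  atom 4: C, bond orders sum to 4 (valence 4) → 0 H
  atom 5: C, bond orders sum to 3 (valence 4) → 1 H
  atom 6: C, bond orders sum to 4 (valence 4) → 0 H
  atom 7: C, bond orders sum to 4 (valence 4) → 0 H
  atom 8: O, bond orders sum to 2 (valence 2) → 0 H
  atom 9: O, bond orders sum to 2 (valence 2) → 0 H
  atom 10: C, bond orders sum to 1 (valence 4) → 3 H
  atom 11: C, bond orders sum to 4 (valence 4) → 0 H
  atom 12: N, bond orders sum to 1 (valence 3) → 2 H
  atom 13: C, bond orders sum to 4 (valence 4) → 0 H
  atom 14: O, bond orders sum to 1 (valence 2) → 1 H
  atom 15: C, bond orders sum to 4 (valence 4) → 0 H
  atom 16: C, bond orders sum to 2 (valence 4) → 2 H
  atom 17: C, bond orders sum to 1 (valence 4) → 3 H
Totals → C:12, H:15, N:1, O:4.

C12H15NO4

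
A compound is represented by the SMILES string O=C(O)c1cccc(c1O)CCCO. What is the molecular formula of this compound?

Walk through each heavy atom and fill implicit hydrogens from standard valence (C 4, N 3, O 2, S 2, halogen 1); for lowercase aromatic atoms, an aromatic c carries 1 H when it has two neighbours and 0 H with three, and aromatic n carries 0 H:
  atom 1: O, bond orders sum to 2 (valence 2) → 0 H
  atom 2: C, bond orders sum to 4 (valence 4) → 0 H
  atom 3: O, bond orders sum to 1 (valence 2) → 1 H
  atom 4: aromatic c, 3 neighbours → 0 H
  atom 5: aromatic c, 2 neighbours → 1 H
  atom 6: aromatic c, 2 neighbours → 1 H
  atom 7: aromatic c, 2 neighbours → 1 H
  atom 8: aromatic c, 3 neighbours → 0 H
  atom 9: aromatic c, 3 neighbours → 0 H
  atom 10: O, bond orders sum to 1 (valence 2) → 1 H
  atom 11: C, bond orders sum to 2 (valence 4) → 2 H
  atom 12: C, bond orders sum to 2 (valence 4) → 2 H
  atom 13: C, bond orders sum to 2 (valence 4) → 2 H
  atom 14: O, bond orders sum to 1 (valence 2) → 1 H
Totals → C:10, H:12, O:4.

C10H12O4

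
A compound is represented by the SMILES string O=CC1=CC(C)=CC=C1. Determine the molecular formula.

C8H8O

Walk through each heavy atom and fill implicit hydrogens from standard valence (C 4, N 3, O 2, S 2, halogen 1):
  atom 1: O, bond orders sum to 2 (valence 2) → 0 H
  atom 2: C, bond orders sum to 3 (valence 4) → 1 H
  atom 3: C, bond orders sum to 4 (valence 4) → 0 H
  atom 4: C, bond orders sum to 3 (valence 4) → 1 H
  atom 5: C, bond orders sum to 4 (valence 4) → 0 H
  atom 6: C, bond orders sum to 1 (valence 4) → 3 H
  atom 7: C, bond orders sum to 3 (valence 4) → 1 H
  atom 8: C, bond orders sum to 3 (valence 4) → 1 H
  atom 9: C, bond orders sum to 3 (valence 4) → 1 H
Totals → C:8, H:8, O:1.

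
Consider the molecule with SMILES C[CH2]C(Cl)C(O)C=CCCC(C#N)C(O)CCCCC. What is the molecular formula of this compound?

C16H28ClNO2

Walk through each heavy atom and fill implicit hydrogens from standard valence (C 4, N 3, O 2, S 2, halogen 1):
  atom 1: C, bond orders sum to 1 (valence 4) → 3 H
  atom 2: C with explicit H count 2
  atom 3: C, bond orders sum to 3 (valence 4) → 1 H
  atom 4: Cl (halogen, monovalent) → 0 H
  atom 5: C, bond orders sum to 3 (valence 4) → 1 H
  atom 6: O, bond orders sum to 1 (valence 2) → 1 H
  atom 7: C, bond orders sum to 3 (valence 4) → 1 H
  atom 8: C, bond orders sum to 3 (valence 4) → 1 H
  atom 9: C, bond orders sum to 2 (valence 4) → 2 H
  atom 10: C, bond orders sum to 2 (valence 4) → 2 H
  atom 11: C, bond orders sum to 3 (valence 4) → 1 H
  atom 12: C, bond orders sum to 4 (valence 4) → 0 H
  atom 13: N, bond orders sum to 3 (valence 3) → 0 H
  atom 14: C, bond orders sum to 3 (valence 4) → 1 H
  atom 15: O, bond orders sum to 1 (valence 2) → 1 H
  atom 16: C, bond orders sum to 2 (valence 4) → 2 H
  atom 17: C, bond orders sum to 2 (valence 4) → 2 H
  atom 18: C, bond orders sum to 2 (valence 4) → 2 H
  atom 19: C, bond orders sum to 2 (valence 4) → 2 H
  atom 20: C, bond orders sum to 1 (valence 4) → 3 H
Totals → C:16, H:28, Cl:1, N:1, O:2.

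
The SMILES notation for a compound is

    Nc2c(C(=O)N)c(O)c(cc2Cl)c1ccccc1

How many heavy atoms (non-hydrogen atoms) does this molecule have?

18

Every atom symbol written in the SMILES (organic subset) is one heavy atom; implicit H are not written.
Heavy atoms by element → C:13, Cl:1, N:2, O:2.
Total: 18.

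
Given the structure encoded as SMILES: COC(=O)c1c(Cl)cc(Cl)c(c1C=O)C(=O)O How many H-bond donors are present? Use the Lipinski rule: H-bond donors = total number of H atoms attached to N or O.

Donors: find every N or O and count the H atoms it carries.
  atom 2 (O): bond orders sum to 2 → 0 H
  atom 4 (O): bond orders sum to 2 → 0 H
  atom 14 (O): bond orders sum to 2 → 0 H
  atom 16 (O): bond orders sum to 2 → 0 H
  atom 17 (O): bond orders sum to 1 → 1 H
Lipinski HBD = 1.

1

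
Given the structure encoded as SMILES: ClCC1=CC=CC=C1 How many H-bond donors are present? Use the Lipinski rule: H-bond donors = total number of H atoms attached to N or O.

Donors: find every N or O and count the H atoms it carries.
  (no N or O atoms present)
Lipinski HBD = 0.

0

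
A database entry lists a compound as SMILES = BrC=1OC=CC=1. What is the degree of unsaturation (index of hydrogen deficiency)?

3

Molecular formula: C4H3BrO.
DoU = (2C + 2 + N − H − X) / 2, where X is the halogen count and O/S are ignored.
    = (2·4 + 2 + 0 − 3 − 1) / 2 = 6 / 2 = 3.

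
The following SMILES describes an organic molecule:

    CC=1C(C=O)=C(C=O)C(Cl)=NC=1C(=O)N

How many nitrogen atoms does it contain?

2

Scan the SMILES for N atoms (remember two-letter symbols like Cl and Br are single atoms).
Nitrogen count: 2.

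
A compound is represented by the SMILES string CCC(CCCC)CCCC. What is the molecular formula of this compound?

C11H24

Walk through each heavy atom and fill implicit hydrogens from standard valence (C 4, N 3, O 2, S 2, halogen 1):
  atom 1: C, bond orders sum to 1 (valence 4) → 3 H
  atom 2: C, bond orders sum to 2 (valence 4) → 2 H
  atom 3: C, bond orders sum to 3 (valence 4) → 1 H
  atom 4: C, bond orders sum to 2 (valence 4) → 2 H
  atom 5: C, bond orders sum to 2 (valence 4) → 2 H
  atom 6: C, bond orders sum to 2 (valence 4) → 2 H
  atom 7: C, bond orders sum to 1 (valence 4) → 3 H
  atom 8: C, bond orders sum to 2 (valence 4) → 2 H
  atom 9: C, bond orders sum to 2 (valence 4) → 2 H
  atom 10: C, bond orders sum to 2 (valence 4) → 2 H
  atom 11: C, bond orders sum to 1 (valence 4) → 3 H
Totals → C:11, H:24.
In Hill order: C11H24.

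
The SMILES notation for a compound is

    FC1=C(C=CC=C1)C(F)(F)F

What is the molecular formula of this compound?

C7H4F4

Walk through each heavy atom and fill implicit hydrogens from standard valence (C 4, N 3, O 2, S 2, halogen 1):
  atom 1: F (halogen, monovalent) → 0 H
  atom 2: C, bond orders sum to 4 (valence 4) → 0 H
  atom 3: C, bond orders sum to 4 (valence 4) → 0 H
  atom 4: C, bond orders sum to 3 (valence 4) → 1 H
  atom 5: C, bond orders sum to 3 (valence 4) → 1 H
  atom 6: C, bond orders sum to 3 (valence 4) → 1 H
  atom 7: C, bond orders sum to 3 (valence 4) → 1 H
  atom 8: C, bond orders sum to 4 (valence 4) → 0 H
  atom 9: F (halogen, monovalent) → 0 H
  atom 10: F (halogen, monovalent) → 0 H
  atom 11: F (halogen, monovalent) → 0 H
Totals → C:7, H:4, F:4.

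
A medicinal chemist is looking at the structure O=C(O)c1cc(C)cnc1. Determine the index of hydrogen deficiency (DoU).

5

Molecular formula: C7H7NO2.
DoU = (2C + 2 + N − H − X) / 2, where X is the halogen count and O/S are ignored.
    = (2·7 + 2 + 1 − 7 − 0) / 2 = 10 / 2 = 5.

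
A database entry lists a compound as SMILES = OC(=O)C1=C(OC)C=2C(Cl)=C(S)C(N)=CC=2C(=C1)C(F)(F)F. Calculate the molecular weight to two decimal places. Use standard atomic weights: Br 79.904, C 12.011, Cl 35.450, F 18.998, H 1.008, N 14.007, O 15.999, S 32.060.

351.72 g/mol

First, the molecular formula is C13H9ClF3NO3S (counting implicit H from valence).
  C: 13 × 12.011 = 156.143
  Cl: 1 × 35.450 = 35.450
  F: 3 × 18.998 = 56.994
  H: 9 × 1.008 = 9.072
  N: 1 × 14.007 = 14.007
  O: 3 × 15.999 = 47.997
  S: 1 × 32.060 = 32.060
Sum: 13×12.011 + 1×35.450 + 3×18.998 + 9×1.008 + 1×14.007 + 3×15.999 + 1×32.060 = 351.723 → 351.72 g/mol.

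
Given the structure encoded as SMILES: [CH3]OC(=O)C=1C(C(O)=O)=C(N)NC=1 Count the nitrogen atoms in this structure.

Scan the SMILES for N atoms (remember two-letter symbols like Cl and Br are single atoms).
Nitrogen count: 2.

2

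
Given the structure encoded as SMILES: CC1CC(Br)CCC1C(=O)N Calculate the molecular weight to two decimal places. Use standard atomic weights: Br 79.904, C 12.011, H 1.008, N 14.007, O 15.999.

First, the molecular formula is C8H14BrNO (counting implicit H from valence).
  Br: 1 × 79.904 = 79.904
  C: 8 × 12.011 = 96.088
  H: 14 × 1.008 = 14.112
  N: 1 × 14.007 = 14.007
  O: 1 × 15.999 = 15.999
Sum: 1×79.904 + 8×12.011 + 14×1.008 + 1×14.007 + 1×15.999 = 220.110 → 220.11 g/mol.

220.11 g/mol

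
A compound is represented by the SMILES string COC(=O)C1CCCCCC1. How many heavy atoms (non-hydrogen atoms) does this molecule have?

Every atom symbol written in the SMILES (organic subset) is one heavy atom; implicit H are not written.
Heavy atoms by element → C:9, O:2.
Total: 11.

11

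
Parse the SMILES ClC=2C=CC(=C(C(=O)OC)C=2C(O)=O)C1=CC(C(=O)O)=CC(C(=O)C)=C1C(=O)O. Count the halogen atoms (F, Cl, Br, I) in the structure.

1

Halogen atoms appear at heavy-atom position 1 (1×Cl).
Other groups present: 3 carboxylic acid, 1 ester, 1 ketone.
Halogen count: 1.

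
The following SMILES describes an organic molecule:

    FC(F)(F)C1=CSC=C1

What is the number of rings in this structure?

In SMILES, each pair of matching ring-closure digits denotes one ring-closing bond; the number of such bonds equals the number of independent rings.
Ring-closure bonds here: 1.

1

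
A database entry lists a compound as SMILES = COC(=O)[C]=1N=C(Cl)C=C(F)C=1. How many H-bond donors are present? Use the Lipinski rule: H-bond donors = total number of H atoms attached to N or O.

Donors: find every N or O and count the H atoms it carries.
  atom 2 (O): bond orders sum to 2 → 0 H
  atom 4 (O): bond orders sum to 2 → 0 H
  atom 6 (N): bond orders sum to 3 → 0 H
Lipinski HBD = 0.

0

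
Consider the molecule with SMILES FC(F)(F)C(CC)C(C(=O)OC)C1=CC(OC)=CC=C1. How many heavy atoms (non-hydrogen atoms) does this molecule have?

Every atom symbol written in the SMILES (organic subset) is one heavy atom; implicit H are not written.
Heavy atoms by element → C:14, F:3, O:3.
Total: 20.

20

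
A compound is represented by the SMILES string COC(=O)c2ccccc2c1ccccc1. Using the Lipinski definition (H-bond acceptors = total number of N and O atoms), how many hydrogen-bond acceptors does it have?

N atoms: 0; O atoms: 2.
Lipinski HBA = 0 + 2 = 2.

2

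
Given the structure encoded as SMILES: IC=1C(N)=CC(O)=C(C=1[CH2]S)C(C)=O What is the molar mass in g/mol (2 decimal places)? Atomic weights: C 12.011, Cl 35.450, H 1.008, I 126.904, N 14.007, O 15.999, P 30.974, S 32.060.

323.15 g/mol

First, the molecular formula is C9H10INO2S (counting implicit H from valence).
  C: 9 × 12.011 = 108.099
  H: 10 × 1.008 = 10.080
  I: 1 × 126.904 = 126.904
  N: 1 × 14.007 = 14.007
  O: 2 × 15.999 = 31.998
  S: 1 × 32.060 = 32.060
Sum: 9×12.011 + 10×1.008 + 1×126.904 + 1×14.007 + 2×15.999 + 1×32.060 = 323.148 → 323.15 g/mol.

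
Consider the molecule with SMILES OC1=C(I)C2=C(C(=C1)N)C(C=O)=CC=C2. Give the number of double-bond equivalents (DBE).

8

Molecular formula: C11H8INO2.
DoU = (2C + 2 + N − H − X) / 2, where X is the halogen count and O/S are ignored.
    = (2·11 + 2 + 1 − 8 − 1) / 2 = 16 / 2 = 8.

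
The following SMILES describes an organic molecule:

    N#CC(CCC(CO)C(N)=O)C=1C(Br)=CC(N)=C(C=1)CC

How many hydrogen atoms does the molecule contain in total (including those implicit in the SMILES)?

Walk through each heavy atom and fill implicit hydrogens from standard valence (C 4, N 3, O 2, S 2, halogen 1):
  atom 1: N, bond orders sum to 3 (valence 3) → 0 H
  atom 2: C, bond orders sum to 4 (valence 4) → 0 H
  atom 3: C, bond orders sum to 3 (valence 4) → 1 H
  atom 4: C, bond orders sum to 2 (valence 4) → 2 H
  atom 5: C, bond orders sum to 2 (valence 4) → 2 H
  atom 6: C, bond orders sum to 3 (valence 4) → 1 H
  atom 7: C, bond orders sum to 2 (valence 4) → 2 H
  atom 8: O, bond orders sum to 1 (valence 2) → 1 H
  atom 9: C, bond orders sum to 4 (valence 4) → 0 H
  atom 10: N, bond orders sum to 1 (valence 3) → 2 H
  atom 11: O, bond orders sum to 2 (valence 2) → 0 H
  atom 12: C, bond orders sum to 4 (valence 4) → 0 H
  atom 13: C, bond orders sum to 4 (valence 4) → 0 H
  atom 14: Br (halogen, monovalent) → 0 H
  atom 15: C, bond orders sum to 3 (valence 4) → 1 H
  atom 16: C, bond orders sum to 4 (valence 4) → 0 H
  atom 17: N, bond orders sum to 1 (valence 3) → 2 H
  atom 18: C, bond orders sum to 4 (valence 4) → 0 H
  atom 19: C, bond orders sum to 3 (valence 4) → 1 H
  atom 20: C, bond orders sum to 2 (valence 4) → 2 H
  atom 21: C, bond orders sum to 1 (valence 4) → 3 H
Total hydrogens: 20.

20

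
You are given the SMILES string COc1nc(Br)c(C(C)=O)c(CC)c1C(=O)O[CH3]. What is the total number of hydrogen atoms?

Walk through each heavy atom and fill implicit hydrogens from standard valence (C 4, N 3, O 2, S 2, halogen 1); for lowercase aromatic atoms, an aromatic c carries 1 H when it has two neighbours and 0 H with three, and aromatic n carries 0 H:
  atom 1: C, bond orders sum to 1 (valence 4) → 3 H
  atom 2: O, bond orders sum to 2 (valence 2) → 0 H
  atom 3: aromatic c, 3 neighbours → 0 H
  atom 4: aromatic n, 2 neighbours → 0 H
  atom 5: aromatic c, 3 neighbours → 0 H
  atom 6: Br (halogen, monovalent) → 0 H
  atom 7: aromatic c, 3 neighbours → 0 H
  atom 8: C, bond orders sum to 4 (valence 4) → 0 H
  atom 9: C, bond orders sum to 1 (valence 4) → 3 H
  atom 10: O, bond orders sum to 2 (valence 2) → 0 H
  atom 11: aromatic c, 3 neighbours → 0 H
  atom 12: C, bond orders sum to 2 (valence 4) → 2 H
  atom 13: C, bond orders sum to 1 (valence 4) → 3 H
  atom 14: aromatic c, 3 neighbours → 0 H
  atom 15: C, bond orders sum to 4 (valence 4) → 0 H
  atom 16: O, bond orders sum to 2 (valence 2) → 0 H
  atom 17: O, bond orders sum to 2 (valence 2) → 0 H
  atom 18: C with explicit H count 3
Total hydrogens: 14.

14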